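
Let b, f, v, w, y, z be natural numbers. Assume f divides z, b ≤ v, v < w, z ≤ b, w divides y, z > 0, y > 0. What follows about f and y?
f < y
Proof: f divides z and z > 0, so f ≤ z. z ≤ b and b ≤ v, so z ≤ v. v < w, so z < w. Since f ≤ z, f < w. w divides y and y > 0, so w ≤ y. f < w, so f < y.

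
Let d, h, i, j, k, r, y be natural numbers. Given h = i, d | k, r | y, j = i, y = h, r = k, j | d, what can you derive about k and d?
k = d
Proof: From y = h and h = i, y = i. From r = k and r | y, k | y. Since y = i, k | i. Because j = i and j | d, i | d. Since k | i, k | d. d | k, so k = d.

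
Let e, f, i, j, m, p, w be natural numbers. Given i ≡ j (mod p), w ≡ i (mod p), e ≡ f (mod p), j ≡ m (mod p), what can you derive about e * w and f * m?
e * w ≡ f * m (mod p)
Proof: w ≡ i (mod p) and i ≡ j (mod p), therefore w ≡ j (mod p). j ≡ m (mod p), so w ≡ m (mod p). Since e ≡ f (mod p), by multiplying congruences, e * w ≡ f * m (mod p).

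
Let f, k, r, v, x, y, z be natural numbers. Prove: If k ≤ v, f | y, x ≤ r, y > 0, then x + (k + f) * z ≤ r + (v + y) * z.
f | y and y > 0, therefore f ≤ y. Since k ≤ v, k + f ≤ v + y. Then (k + f) * z ≤ (v + y) * z. Since x ≤ r, x + (k + f) * z ≤ r + (v + y) * z.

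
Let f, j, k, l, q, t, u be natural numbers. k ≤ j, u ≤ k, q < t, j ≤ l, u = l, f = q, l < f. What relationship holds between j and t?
j < t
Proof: u = l and u ≤ k, hence l ≤ k. Since k ≤ j, l ≤ j. Since j ≤ l, l = j. From f = q and l < f, l < q. From q < t, l < t. l = j, so j < t.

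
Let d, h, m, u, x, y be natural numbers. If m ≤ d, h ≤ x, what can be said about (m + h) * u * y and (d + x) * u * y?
(m + h) * u * y ≤ (d + x) * u * y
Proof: m ≤ d and h ≤ x, therefore m + h ≤ d + x. By multiplying by a non-negative, (m + h) * u ≤ (d + x) * u. By multiplying by a non-negative, (m + h) * u * y ≤ (d + x) * u * y.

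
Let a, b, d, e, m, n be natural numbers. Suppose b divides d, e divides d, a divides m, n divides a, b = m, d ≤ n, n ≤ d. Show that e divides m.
n ≤ d and d ≤ n, thus n = d. n divides a and a divides m, hence n divides m. Since n = d, d divides m. From b = m and b divides d, m divides d. Since d divides m, d = m. e divides d, so e divides m.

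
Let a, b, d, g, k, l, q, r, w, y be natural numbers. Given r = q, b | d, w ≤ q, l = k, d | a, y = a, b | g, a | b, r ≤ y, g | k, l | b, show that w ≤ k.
Because b | d and d | a, b | a. a | b, so a = b. b | g and g | k, hence b | k. l = k and l | b, therefore k | b. b | k, so b = k. Because a = b, a = k. Since r = q and r ≤ y, q ≤ y. Since y = a, q ≤ a. Since w ≤ q, w ≤ a. Since a = k, w ≤ k.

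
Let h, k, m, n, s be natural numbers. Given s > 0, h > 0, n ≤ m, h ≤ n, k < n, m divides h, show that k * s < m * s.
Because m divides h and h > 0, m ≤ h. h ≤ n, so m ≤ n. Since n ≤ m, n = m. Since k < n, k < m. Since s > 0, by multiplying by a positive, k * s < m * s.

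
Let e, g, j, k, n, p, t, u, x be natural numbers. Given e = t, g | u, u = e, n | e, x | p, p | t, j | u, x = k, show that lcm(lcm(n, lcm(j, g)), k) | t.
j | u and g | u, therefore lcm(j, g) | u. u = e, so lcm(j, g) | e. Since n | e, lcm(n, lcm(j, g)) | e. Since e = t, lcm(n, lcm(j, g)) | t. x | p and p | t, thus x | t. Since x = k, k | t. From lcm(n, lcm(j, g)) | t, lcm(lcm(n, lcm(j, g)), k) | t.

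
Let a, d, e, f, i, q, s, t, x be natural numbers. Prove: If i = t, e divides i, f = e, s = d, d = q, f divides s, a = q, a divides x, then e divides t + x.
i = t and e divides i, therefore e divides t. Because s = d and d = q, s = q. f divides s, so f divides q. From a = q and a divides x, q divides x. f divides q, so f divides x. f = e, so e divides x. Since e divides t, e divides t + x.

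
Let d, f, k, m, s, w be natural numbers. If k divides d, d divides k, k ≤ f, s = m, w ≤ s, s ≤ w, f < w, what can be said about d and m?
d < m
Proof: k divides d and d divides k, thus k = d. Since w ≤ s and s ≤ w, w = s. f < w, so f < s. s = m, so f < m. Since k ≤ f, k < m. k = d, so d < m.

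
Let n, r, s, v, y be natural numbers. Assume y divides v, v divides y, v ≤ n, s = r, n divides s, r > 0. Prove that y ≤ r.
v divides y and y divides v, thus v = y. Since v ≤ n, y ≤ n. s = r and n divides s, therefore n divides r. Since r > 0, n ≤ r. y ≤ n, so y ≤ r.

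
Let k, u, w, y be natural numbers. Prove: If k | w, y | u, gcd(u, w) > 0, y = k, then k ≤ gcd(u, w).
y = k and y | u, hence k | u. k | w, so k | gcd(u, w). gcd(u, w) > 0, so k ≤ gcd(u, w).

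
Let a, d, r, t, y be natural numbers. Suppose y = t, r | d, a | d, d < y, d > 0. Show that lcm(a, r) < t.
Since a | d and r | d, lcm(a, r) | d. Since d > 0, lcm(a, r) ≤ d. d < y, so lcm(a, r) < y. Since y = t, lcm(a, r) < t.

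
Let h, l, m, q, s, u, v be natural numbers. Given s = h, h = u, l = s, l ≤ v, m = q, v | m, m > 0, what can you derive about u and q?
u ≤ q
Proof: s = h and h = u, hence s = u. l = s and l ≤ v, thus s ≤ v. Since v | m and m > 0, v ≤ m. Since m = q, v ≤ q. s ≤ v, so s ≤ q. s = u, so u ≤ q.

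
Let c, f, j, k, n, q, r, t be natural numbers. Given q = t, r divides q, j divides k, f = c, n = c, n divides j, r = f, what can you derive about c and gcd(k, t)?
c divides gcd(k, t)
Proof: n divides j and j divides k, so n divides k. Since n = c, c divides k. r = f and f = c, therefore r = c. From r divides q, c divides q. Because q = t, c divides t. c divides k, so c divides gcd(k, t).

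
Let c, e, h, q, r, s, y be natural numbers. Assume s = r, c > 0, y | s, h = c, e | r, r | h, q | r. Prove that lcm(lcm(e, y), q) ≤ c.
From s = r and y | s, y | r. Since e | r, lcm(e, y) | r. Since q | r, lcm(lcm(e, y), q) | r. Because h = c and r | h, r | c. Since lcm(lcm(e, y), q) | r, lcm(lcm(e, y), q) | c. c > 0, so lcm(lcm(e, y), q) ≤ c.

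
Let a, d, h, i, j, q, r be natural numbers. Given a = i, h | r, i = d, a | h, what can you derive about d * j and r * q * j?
d * j | r * q * j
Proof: From a = i and a | h, i | h. Since h | r, i | r. Since i = d, d | r. Then d | r * q. Then d * j | r * q * j.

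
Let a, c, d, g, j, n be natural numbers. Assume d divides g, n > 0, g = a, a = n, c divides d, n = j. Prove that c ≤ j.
g = a and a = n, so g = n. d divides g, so d divides n. Since c divides d, c divides n. Since n > 0, c ≤ n. Since n = j, c ≤ j.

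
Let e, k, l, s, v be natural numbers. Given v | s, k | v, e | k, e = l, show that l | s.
From e | k and k | v, e | v. Since v | s, e | s. Since e = l, l | s.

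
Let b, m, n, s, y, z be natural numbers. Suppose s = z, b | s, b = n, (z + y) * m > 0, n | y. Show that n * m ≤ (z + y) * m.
b = n and b | s, therefore n | s. Since s = z, n | z. From n | y, n | z + y. Then n * m | (z + y) * m. Since (z + y) * m > 0, n * m ≤ (z + y) * m.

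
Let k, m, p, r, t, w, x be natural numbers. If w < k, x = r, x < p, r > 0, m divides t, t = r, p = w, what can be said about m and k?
m < k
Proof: t = r and m divides t, therefore m divides r. Since r > 0, m ≤ r. p = w and x < p, hence x < w. Since x = r, r < w. Since m ≤ r, m < w. w < k, so m < k.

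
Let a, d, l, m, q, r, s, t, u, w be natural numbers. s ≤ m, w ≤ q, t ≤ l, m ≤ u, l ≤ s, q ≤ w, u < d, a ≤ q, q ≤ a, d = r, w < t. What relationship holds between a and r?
a < r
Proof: Since w ≤ q and q ≤ w, w = q. q ≤ a and a ≤ q, hence q = a. w = q, so w = a. Since w < t, a < t. Since t ≤ l, a < l. l ≤ s and s ≤ m, so l ≤ m. m ≤ u, so l ≤ u. d = r and u < d, therefore u < r. Because l ≤ u, l < r. a < l, so a < r.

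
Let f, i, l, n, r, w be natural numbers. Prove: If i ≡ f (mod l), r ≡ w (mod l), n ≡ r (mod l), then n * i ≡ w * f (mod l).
n ≡ r (mod l) and r ≡ w (mod l), thus n ≡ w (mod l). From i ≡ f (mod l), by multiplying congruences, n * i ≡ w * f (mod l).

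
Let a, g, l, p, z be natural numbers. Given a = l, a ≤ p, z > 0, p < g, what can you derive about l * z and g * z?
l * z < g * z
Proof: a ≤ p and p < g, thus a < g. Since a = l, l < g. Combining with z > 0, by multiplying by a positive, l * z < g * z.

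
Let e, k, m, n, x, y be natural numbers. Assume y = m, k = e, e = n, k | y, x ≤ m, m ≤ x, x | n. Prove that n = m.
Since k = e and e = n, k = n. k | y, so n | y. y = m, so n | m. Since x ≤ m and m ≤ x, x = m. x | n, so m | n. Since n | m, n = m.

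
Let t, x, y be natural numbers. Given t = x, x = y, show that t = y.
t = x and x = y. By transitivity, t = y.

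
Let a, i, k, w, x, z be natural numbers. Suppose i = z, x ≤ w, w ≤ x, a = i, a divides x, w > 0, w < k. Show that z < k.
x ≤ w and w ≤ x, hence x = w. a = i and a divides x, therefore i divides x. x = w, so i divides w. w > 0, so i ≤ w. i = z, so z ≤ w. w < k, so z < k.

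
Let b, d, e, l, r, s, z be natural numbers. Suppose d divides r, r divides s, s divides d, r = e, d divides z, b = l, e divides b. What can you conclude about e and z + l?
e divides z + l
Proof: r divides s and s divides d, therefore r divides d. d divides r, so d = r. Since r = e, d = e. d divides z, so e divides z. Because b = l and e divides b, e divides l. e divides z, so e divides z + l.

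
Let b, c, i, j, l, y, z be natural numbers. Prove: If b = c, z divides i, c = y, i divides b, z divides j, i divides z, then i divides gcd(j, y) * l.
z divides i and i divides z, thus z = i. Since z divides j, i divides j. From b = c and c = y, b = y. Since i divides b, i divides y. i divides j, so i divides gcd(j, y). Then i divides gcd(j, y) * l.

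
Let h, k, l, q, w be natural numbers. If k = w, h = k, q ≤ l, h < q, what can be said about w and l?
w < l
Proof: Since h = k and k = w, h = w. Since h < q and q ≤ l, h < l. h = w, so w < l.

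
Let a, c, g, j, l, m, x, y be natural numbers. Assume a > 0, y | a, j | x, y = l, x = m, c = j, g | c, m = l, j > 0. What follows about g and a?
g ≤ a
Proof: From c = j and g | c, g | j. j > 0, so g ≤ j. x = m and j | x, so j | m. m = l, so j | l. y = l and y | a, hence l | a. Since j | l, j | a. Since a > 0, j ≤ a. From g ≤ j, g ≤ a.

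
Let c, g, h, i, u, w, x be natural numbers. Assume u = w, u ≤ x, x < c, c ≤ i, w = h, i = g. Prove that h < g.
u = w and w = h, so u = h. u ≤ x, so h ≤ x. x < c and c ≤ i, therefore x < i. h ≤ x, so h < i. Since i = g, h < g.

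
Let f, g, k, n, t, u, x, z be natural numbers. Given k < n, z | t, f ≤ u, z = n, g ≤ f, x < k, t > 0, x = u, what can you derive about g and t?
g < t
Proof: x = u and x < k, so u < k. Since k < n, u < n. f ≤ u, so f < n. z = n and z | t, hence n | t. Because t > 0, n ≤ t. From f < n, f < t. From g ≤ f, g < t.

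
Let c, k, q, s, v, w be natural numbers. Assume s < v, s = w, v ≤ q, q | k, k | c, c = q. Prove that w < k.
Since c = q and k | c, k | q. Since q | k, q = k. s = w and s < v, so w < v. Since v ≤ q, w < q. q = k, so w < k.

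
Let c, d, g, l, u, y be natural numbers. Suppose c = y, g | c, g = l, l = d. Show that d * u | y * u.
g = l and l = d, hence g = d. Because c = y and g | c, g | y. Since g = d, d | y. Then d * u | y * u.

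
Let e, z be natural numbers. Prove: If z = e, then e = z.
Because z = e, by symmetry, e = z.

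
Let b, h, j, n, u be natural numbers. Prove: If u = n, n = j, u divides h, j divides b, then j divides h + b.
u = n and u divides h, hence n divides h. Since n = j, j divides h. Since j divides b, j divides h + b.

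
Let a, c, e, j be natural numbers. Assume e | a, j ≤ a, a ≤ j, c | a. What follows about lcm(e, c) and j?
lcm(e, c) | j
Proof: a ≤ j and j ≤ a, hence a = j. e | a and c | a, thus lcm(e, c) | a. Since a = j, lcm(e, c) | j.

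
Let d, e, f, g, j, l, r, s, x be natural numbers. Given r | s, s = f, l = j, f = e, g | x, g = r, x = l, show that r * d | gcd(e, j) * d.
From s = f and f = e, s = e. r | s, so r | e. Since x = l and l = j, x = j. From g = r and g | x, r | x. x = j, so r | j. Since r | e, r | gcd(e, j). Then r * d | gcd(e, j) * d.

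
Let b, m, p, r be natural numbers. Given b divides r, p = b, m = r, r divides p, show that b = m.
Since p = b and r divides p, r divides b. b divides r, so r = b. Since m = r, m = b. Then b = m.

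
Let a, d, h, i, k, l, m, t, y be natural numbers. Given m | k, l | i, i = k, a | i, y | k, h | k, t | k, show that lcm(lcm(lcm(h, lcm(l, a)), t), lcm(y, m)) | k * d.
From l | i and a | i, lcm(l, a) | i. Since i = k, lcm(l, a) | k. From h | k, lcm(h, lcm(l, a)) | k. From t | k, lcm(lcm(h, lcm(l, a)), t) | k. From y | k and m | k, lcm(y, m) | k. Since lcm(lcm(h, lcm(l, a)), t) | k, lcm(lcm(lcm(h, lcm(l, a)), t), lcm(y, m)) | k. Then lcm(lcm(lcm(h, lcm(l, a)), t), lcm(y, m)) | k * d.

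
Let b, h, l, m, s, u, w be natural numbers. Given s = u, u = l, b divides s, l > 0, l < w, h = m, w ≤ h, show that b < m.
Because s = u and u = l, s = l. Because b divides s, b divides l. l > 0, so b ≤ l. l < w, so b < w. h = m and w ≤ h, therefore w ≤ m. b < w, so b < m.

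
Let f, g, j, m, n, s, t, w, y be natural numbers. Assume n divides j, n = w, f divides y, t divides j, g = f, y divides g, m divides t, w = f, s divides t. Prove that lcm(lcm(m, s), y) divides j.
From m divides t and s divides t, lcm(m, s) divides t. t divides j, so lcm(m, s) divides j. From g = f and y divides g, y divides f. Since f divides y, f = y. n = w and n divides j, so w divides j. From w = f, f divides j. From f = y, y divides j. Because lcm(m, s) divides j, lcm(lcm(m, s), y) divides j.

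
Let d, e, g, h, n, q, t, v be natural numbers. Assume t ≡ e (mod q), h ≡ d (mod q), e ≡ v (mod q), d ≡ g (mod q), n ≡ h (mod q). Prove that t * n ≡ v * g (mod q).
t ≡ e (mod q) and e ≡ v (mod q), hence t ≡ v (mod q). Since n ≡ h (mod q) and h ≡ d (mod q), n ≡ d (mod q). d ≡ g (mod q), so n ≡ g (mod q). Because t ≡ v (mod q), by multiplying congruences, t * n ≡ v * g (mod q).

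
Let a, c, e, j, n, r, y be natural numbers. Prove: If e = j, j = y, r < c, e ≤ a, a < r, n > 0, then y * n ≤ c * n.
e = j and j = y, hence e = y. a < r and r < c, therefore a < c. Since e ≤ a, e < c. Since e = y, y < c. From n > 0, by multiplying by a positive, y * n < c * n. Then y * n ≤ c * n.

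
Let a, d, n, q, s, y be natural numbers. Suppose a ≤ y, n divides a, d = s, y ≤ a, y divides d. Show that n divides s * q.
y ≤ a and a ≤ y, so y = a. Since d = s and y divides d, y divides s. Since y = a, a divides s. Since n divides a, n divides s. Then n divides s * q.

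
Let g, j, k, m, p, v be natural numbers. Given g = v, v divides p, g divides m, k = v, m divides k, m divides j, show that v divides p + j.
k = v and m divides k, therefore m divides v. Because g = v and g divides m, v divides m. Since m divides v, m = v. m divides j, so v divides j. Since v divides p, v divides p + j.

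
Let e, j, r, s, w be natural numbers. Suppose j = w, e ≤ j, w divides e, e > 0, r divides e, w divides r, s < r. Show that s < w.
j = w and e ≤ j, therefore e ≤ w. From w divides e and e > 0, w ≤ e. Since e ≤ w, e = w. r divides e, so r divides w. w divides r, so r = w. s < r, so s < w.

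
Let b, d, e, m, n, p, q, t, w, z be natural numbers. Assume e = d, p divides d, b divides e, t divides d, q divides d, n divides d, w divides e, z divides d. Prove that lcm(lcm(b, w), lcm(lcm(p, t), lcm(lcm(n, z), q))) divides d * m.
b divides e and w divides e, thus lcm(b, w) divides e. e = d, so lcm(b, w) divides d. Because p divides d and t divides d, lcm(p, t) divides d. From n divides d and z divides d, lcm(n, z) divides d. q divides d, so lcm(lcm(n, z), q) divides d. Since lcm(p, t) divides d, lcm(lcm(p, t), lcm(lcm(n, z), q)) divides d. Because lcm(b, w) divides d, lcm(lcm(b, w), lcm(lcm(p, t), lcm(lcm(n, z), q))) divides d. Then lcm(lcm(b, w), lcm(lcm(p, t), lcm(lcm(n, z), q))) divides d * m.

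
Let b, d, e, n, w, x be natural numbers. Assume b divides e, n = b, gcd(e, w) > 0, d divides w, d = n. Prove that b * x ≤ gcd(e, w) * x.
d = n and n = b, so d = b. Since d divides w, b divides w. b divides e, so b divides gcd(e, w). gcd(e, w) > 0, so b ≤ gcd(e, w). By multiplying by a non-negative, b * x ≤ gcd(e, w) * x.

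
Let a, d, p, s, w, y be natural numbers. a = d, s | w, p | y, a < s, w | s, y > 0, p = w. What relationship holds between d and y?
d < y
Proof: From s | w and w | s, s = w. Since a = d and a < s, d < s. s = w, so d < w. p = w and p | y, hence w | y. Since y > 0, w ≤ y. Since d < w, d < y.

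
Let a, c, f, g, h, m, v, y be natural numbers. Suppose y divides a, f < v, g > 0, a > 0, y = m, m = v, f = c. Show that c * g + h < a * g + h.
From f = c and f < v, c < v. y = m and y divides a, hence m divides a. m = v, so v divides a. Since a > 0, v ≤ a. c < v, so c < a. Combined with g > 0, by multiplying by a positive, c * g < a * g. Then c * g + h < a * g + h.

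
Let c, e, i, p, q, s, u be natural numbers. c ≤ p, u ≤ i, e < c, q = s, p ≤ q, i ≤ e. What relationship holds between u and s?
u < s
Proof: From i ≤ e and e < c, i < c. From c ≤ p, i < p. u ≤ i, so u < p. Because p ≤ q, u < q. Since q = s, u < s.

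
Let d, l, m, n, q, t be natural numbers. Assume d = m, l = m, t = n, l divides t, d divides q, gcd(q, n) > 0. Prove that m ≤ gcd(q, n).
d = m and d divides q, therefore m divides q. l = m and l divides t, therefore m divides t. Because t = n, m divides n. m divides q, so m divides gcd(q, n). Since gcd(q, n) > 0, m ≤ gcd(q, n).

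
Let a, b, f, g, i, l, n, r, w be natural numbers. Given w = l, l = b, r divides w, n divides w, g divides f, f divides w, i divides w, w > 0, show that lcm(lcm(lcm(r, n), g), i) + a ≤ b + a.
w = l and l = b, so w = b. r divides w and n divides w, so lcm(r, n) divides w. g divides f and f divides w, so g divides w. From lcm(r, n) divides w, lcm(lcm(r, n), g) divides w. Since i divides w, lcm(lcm(lcm(r, n), g), i) divides w. Since w > 0, lcm(lcm(lcm(r, n), g), i) ≤ w. w = b, so lcm(lcm(lcm(r, n), g), i) ≤ b. Then lcm(lcm(lcm(r, n), g), i) + a ≤ b + a.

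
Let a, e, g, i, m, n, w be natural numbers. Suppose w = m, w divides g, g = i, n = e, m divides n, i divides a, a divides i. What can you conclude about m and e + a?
m divides e + a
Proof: n = e and m divides n, thus m divides e. i divides a and a divides i, hence i = a. g = i and w divides g, hence w divides i. w = m, so m divides i. i = a, so m divides a. m divides e, so m divides e + a.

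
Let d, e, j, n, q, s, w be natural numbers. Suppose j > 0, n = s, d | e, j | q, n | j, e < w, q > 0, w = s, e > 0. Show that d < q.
Since d | e and e > 0, d ≤ e. From e < w, d < w. w = s, so d < s. n = s and n | j, thus s | j. j > 0, so s ≤ j. Because j | q and q > 0, j ≤ q. s ≤ j, so s ≤ q. d < s, so d < q.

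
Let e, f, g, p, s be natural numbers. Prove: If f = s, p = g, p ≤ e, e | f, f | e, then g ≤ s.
Because e | f and f | e, e = f. f = s, so e = s. Because p = g and p ≤ e, g ≤ e. Since e = s, g ≤ s.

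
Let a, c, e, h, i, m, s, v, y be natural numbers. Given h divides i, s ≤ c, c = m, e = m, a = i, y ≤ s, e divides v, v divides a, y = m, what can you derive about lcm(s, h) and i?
lcm(s, h) divides i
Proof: y = m and y ≤ s, hence m ≤ s. Since c = m and s ≤ c, s ≤ m. Since m ≤ s, m = s. Since e = m and e divides v, m divides v. Since m = s, s divides v. From a = i and v divides a, v divides i. Since s divides v, s divides i. Since h divides i, lcm(s, h) divides i.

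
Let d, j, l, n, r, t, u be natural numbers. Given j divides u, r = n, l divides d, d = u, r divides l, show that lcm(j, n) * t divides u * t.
Since r divides l and l divides d, r divides d. Since d = u, r divides u. Since r = n, n divides u. Since j divides u, lcm(j, n) divides u. Then lcm(j, n) * t divides u * t.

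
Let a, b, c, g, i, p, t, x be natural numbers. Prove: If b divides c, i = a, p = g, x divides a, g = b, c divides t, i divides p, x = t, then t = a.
Since x = t and x divides a, t divides a. Since i = a and i divides p, a divides p. p = g, so a divides g. Because g = b, a divides b. b divides c, so a divides c. Since c divides t, a divides t. Since t divides a, t = a.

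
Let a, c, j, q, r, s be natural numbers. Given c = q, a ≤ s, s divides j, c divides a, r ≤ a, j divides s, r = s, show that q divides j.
From r = s and r ≤ a, s ≤ a. Since a ≤ s, a = s. s divides j and j divides s, hence s = j. a = s, so a = j. Since c = q and c divides a, q divides a. a = j, so q divides j.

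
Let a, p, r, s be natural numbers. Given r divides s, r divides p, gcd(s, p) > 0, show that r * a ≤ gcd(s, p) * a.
Since r divides s and r divides p, r divides gcd(s, p). Since gcd(s, p) > 0, r ≤ gcd(s, p). By multiplying by a non-negative, r * a ≤ gcd(s, p) * a.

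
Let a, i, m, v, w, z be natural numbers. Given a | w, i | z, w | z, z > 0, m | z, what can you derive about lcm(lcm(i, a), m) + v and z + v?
lcm(lcm(i, a), m) + v ≤ z + v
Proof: a | w and w | z, thus a | z. From i | z, lcm(i, a) | z. m | z, so lcm(lcm(i, a), m) | z. z > 0, so lcm(lcm(i, a), m) ≤ z. Then lcm(lcm(i, a), m) + v ≤ z + v.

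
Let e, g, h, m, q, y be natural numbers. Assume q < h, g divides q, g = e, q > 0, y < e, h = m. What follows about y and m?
y < m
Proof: Because g = e and g divides q, e divides q. Since q > 0, e ≤ q. Since h = m and q < h, q < m. e ≤ q, so e < m. y < e, so y < m.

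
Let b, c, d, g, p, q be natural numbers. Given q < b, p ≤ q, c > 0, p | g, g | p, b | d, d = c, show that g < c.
Since p | g and g | p, p = g. From p ≤ q, g ≤ q. Because q < b, g < b. Since d = c and b | d, b | c. Because c > 0, b ≤ c. Since g < b, g < c.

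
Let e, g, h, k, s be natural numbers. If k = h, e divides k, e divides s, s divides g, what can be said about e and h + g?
e divides h + g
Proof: k = h and e divides k, so e divides h. e divides s and s divides g, so e divides g. Since e divides h, e divides h + g.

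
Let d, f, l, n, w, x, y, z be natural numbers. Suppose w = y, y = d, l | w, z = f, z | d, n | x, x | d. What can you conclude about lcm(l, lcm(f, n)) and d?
lcm(l, lcm(f, n)) | d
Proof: Because w = y and y = d, w = d. l | w, so l | d. Since z = f and z | d, f | d. n | x and x | d, therefore n | d. From f | d, lcm(f, n) | d. l | d, so lcm(l, lcm(f, n)) | d.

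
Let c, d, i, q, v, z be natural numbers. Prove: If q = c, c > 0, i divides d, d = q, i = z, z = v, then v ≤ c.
Because d = q and i divides d, i divides q. From i = z, z divides q. Since q = c, z divides c. z = v, so v divides c. Since c > 0, v ≤ c.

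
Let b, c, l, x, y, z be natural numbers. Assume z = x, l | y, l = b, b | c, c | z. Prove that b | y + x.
Since l = b and l | y, b | y. z = x and c | z, so c | x. Since b | c, b | x. Since b | y, b | y + x.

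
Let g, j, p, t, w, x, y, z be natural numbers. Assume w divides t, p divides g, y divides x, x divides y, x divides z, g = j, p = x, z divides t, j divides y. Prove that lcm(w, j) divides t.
From g = j and p divides g, p divides j. p = x, so x divides j. y divides x and x divides y, therefore y = x. Since j divides y, j divides x. Since x divides j, x = j. x divides z and z divides t, so x divides t. Since x = j, j divides t. w divides t, so lcm(w, j) divides t.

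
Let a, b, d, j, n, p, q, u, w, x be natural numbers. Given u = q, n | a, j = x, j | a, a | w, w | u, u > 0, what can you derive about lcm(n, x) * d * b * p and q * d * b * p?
lcm(n, x) * d * b * p ≤ q * d * b * p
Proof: Because j = x and j | a, x | a. Since n | a, lcm(n, x) | a. Since a | w and w | u, a | u. Since lcm(n, x) | a, lcm(n, x) | u. Since u > 0, lcm(n, x) ≤ u. Since u = q, lcm(n, x) ≤ q. Then lcm(n, x) * d ≤ q * d. Then lcm(n, x) * d * b ≤ q * d * b. Then lcm(n, x) * d * b * p ≤ q * d * b * p.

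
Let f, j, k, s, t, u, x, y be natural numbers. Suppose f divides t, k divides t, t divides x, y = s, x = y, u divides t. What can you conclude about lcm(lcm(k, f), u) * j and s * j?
lcm(lcm(k, f), u) * j divides s * j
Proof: Since k divides t and f divides t, lcm(k, f) divides t. Since u divides t, lcm(lcm(k, f), u) divides t. From x = y and y = s, x = s. t divides x, so t divides s. Because lcm(lcm(k, f), u) divides t, lcm(lcm(k, f), u) divides s. Then lcm(lcm(k, f), u) * j divides s * j.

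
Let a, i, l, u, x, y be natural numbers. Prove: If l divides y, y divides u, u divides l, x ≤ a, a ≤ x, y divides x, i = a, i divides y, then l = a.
Because y divides u and u divides l, y divides l. l divides y, so l = y. From x ≤ a and a ≤ x, x = a. y divides x, so y divides a. From i = a and i divides y, a divides y. y divides a, so y = a. Since l = y, l = a.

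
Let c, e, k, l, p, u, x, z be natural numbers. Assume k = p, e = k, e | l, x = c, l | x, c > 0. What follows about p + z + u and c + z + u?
p + z + u ≤ c + z + u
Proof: e = k and e | l, hence k | l. x = c and l | x, hence l | c. Since k | l, k | c. Since c > 0, k ≤ c. Since k = p, p ≤ c. Then p + z ≤ c + z. Then p + z + u ≤ c + z + u.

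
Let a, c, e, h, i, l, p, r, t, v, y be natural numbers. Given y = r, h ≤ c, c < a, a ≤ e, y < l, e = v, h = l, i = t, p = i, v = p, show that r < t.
v = p and p = i, hence v = i. i = t, so v = t. y = r and y < l, so r < l. h = l and h ≤ c, therefore l ≤ c. Since c < a, l < a. Since r < l, r < a. Since a ≤ e, r < e. From e = v, r < v. Since v = t, r < t.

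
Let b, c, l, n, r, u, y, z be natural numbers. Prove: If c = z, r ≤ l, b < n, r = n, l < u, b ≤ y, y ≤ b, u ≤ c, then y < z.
b ≤ y and y ≤ b, therefore b = y. b < n, so y < n. r = n and r ≤ l, thus n ≤ l. Because l < u, n < u. u ≤ c, so n < c. Since c = z, n < z. Since y < n, y < z.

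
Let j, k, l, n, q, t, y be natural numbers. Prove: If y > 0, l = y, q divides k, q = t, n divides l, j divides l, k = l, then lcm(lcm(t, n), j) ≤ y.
Because k = l and q divides k, q divides l. From q = t, t divides l. n divides l, so lcm(t, n) divides l. Since j divides l, lcm(lcm(t, n), j) divides l. Since l = y, lcm(lcm(t, n), j) divides y. Since y > 0, lcm(lcm(t, n), j) ≤ y.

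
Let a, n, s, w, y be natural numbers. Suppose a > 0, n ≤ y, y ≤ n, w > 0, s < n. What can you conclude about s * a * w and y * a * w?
s * a * w < y * a * w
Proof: n ≤ y and y ≤ n, so n = y. s < n, so s < y. Since a > 0, s * a < y * a. Since w > 0, s * a * w < y * a * w.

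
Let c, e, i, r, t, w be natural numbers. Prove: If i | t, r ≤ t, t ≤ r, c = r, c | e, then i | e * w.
r ≤ t and t ≤ r, so r = t. c = r and c | e, thus r | e. Since r = t, t | e. Because i | t, i | e. Then i | e * w.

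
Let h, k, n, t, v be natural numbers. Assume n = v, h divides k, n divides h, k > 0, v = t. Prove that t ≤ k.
Because n = v and v = t, n = t. n divides h and h divides k, hence n divides k. n = t, so t divides k. Since k > 0, t ≤ k.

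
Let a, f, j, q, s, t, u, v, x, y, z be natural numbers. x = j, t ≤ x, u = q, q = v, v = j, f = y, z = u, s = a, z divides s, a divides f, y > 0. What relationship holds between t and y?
t ≤ y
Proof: x = j and t ≤ x, hence t ≤ j. u = q and q = v, hence u = v. Since v = j, u = j. s = a and z divides s, thus z divides a. a divides f, so z divides f. From z = u, u divides f. From f = y, u divides y. Since y > 0, u ≤ y. u = j, so j ≤ y. t ≤ j, so t ≤ y.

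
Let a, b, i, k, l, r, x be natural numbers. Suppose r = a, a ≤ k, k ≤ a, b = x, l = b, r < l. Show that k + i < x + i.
a ≤ k and k ≤ a, hence a = k. r = a, so r = k. l = b and r < l, hence r < b. From b = x, r < x. r = k, so k < x. Then k + i < x + i.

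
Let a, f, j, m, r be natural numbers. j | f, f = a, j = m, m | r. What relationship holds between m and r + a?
m | r + a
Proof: j = m and j | f, so m | f. Since f = a, m | a. From m | r, m | r + a.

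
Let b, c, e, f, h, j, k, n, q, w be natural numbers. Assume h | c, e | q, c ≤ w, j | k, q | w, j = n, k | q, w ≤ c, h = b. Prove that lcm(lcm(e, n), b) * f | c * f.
j | k and k | q, so j | q. Since j = n, n | q. e | q, so lcm(e, n) | q. Since w ≤ c and c ≤ w, w = c. q | w, so q | c. From lcm(e, n) | q, lcm(e, n) | c. Because h = b and h | c, b | c. lcm(e, n) | c, so lcm(lcm(e, n), b) | c. Then lcm(lcm(e, n), b) * f | c * f.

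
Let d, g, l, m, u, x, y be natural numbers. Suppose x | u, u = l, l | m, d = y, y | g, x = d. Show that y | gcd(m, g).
x = d and d = y, hence x = y. From u = l and x | u, x | l. From l | m, x | m. Since x = y, y | m. y | g, so y | gcd(m, g).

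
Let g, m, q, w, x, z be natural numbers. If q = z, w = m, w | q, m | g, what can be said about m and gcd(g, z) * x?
m | gcd(g, z) * x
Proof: Since q = z and w | q, w | z. Since w = m, m | z. Since m | g, m | gcd(g, z). Then m | gcd(g, z) * x.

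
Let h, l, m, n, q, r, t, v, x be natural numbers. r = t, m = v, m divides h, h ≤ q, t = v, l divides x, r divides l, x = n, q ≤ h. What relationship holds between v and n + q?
v divides n + q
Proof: Because r = t and r divides l, t divides l. Since l divides x, t divides x. x = n, so t divides n. Since t = v, v divides n. Since h ≤ q and q ≤ h, h = q. Because m = v and m divides h, v divides h. h = q, so v divides q. Since v divides n, v divides n + q.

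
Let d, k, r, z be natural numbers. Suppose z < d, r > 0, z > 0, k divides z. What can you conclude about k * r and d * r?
k * r < d * r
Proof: k divides z and z > 0, thus k ≤ z. Since z < d, k < d. Combined with r > 0, by multiplying by a positive, k * r < d * r.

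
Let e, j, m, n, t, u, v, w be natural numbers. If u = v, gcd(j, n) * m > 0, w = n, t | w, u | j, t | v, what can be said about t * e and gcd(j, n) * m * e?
t * e ≤ gcd(j, n) * m * e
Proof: u = v and u | j, thus v | j. Since t | v, t | j. Since w = n and t | w, t | n. t | j, so t | gcd(j, n). Then t | gcd(j, n) * m. gcd(j, n) * m > 0, so t ≤ gcd(j, n) * m. Then t * e ≤ gcd(j, n) * m * e.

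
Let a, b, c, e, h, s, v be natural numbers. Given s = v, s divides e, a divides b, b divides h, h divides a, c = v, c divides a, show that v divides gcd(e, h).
s = v and s divides e, therefore v divides e. Since a divides b and b divides h, a divides h. h divides a, so a = h. Because c = v and c divides a, v divides a. a = h, so v divides h. Since v divides e, v divides gcd(e, h).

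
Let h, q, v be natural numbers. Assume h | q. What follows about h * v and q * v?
h * v | q * v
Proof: h | q. By multiplying both sides, h * v | q * v.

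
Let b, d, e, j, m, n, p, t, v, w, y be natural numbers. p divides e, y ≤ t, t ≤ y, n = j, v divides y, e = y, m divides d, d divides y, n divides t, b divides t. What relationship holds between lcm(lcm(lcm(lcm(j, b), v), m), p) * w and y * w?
lcm(lcm(lcm(lcm(j, b), v), m), p) * w divides y * w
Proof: t ≤ y and y ≤ t, hence t = y. n = j and n divides t, hence j divides t. Since b divides t, lcm(j, b) divides t. Since t = y, lcm(j, b) divides y. v divides y, so lcm(lcm(j, b), v) divides y. m divides d and d divides y, thus m divides y. Since lcm(lcm(j, b), v) divides y, lcm(lcm(lcm(j, b), v), m) divides y. e = y and p divides e, thus p divides y. Because lcm(lcm(lcm(j, b), v), m) divides y, lcm(lcm(lcm(lcm(j, b), v), m), p) divides y. Then lcm(lcm(lcm(lcm(j, b), v), m), p) * w divides y * w.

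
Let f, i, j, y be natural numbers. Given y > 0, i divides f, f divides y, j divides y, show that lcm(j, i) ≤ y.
i divides f and f divides y, hence i divides y. Since j divides y, lcm(j, i) divides y. Since y > 0, lcm(j, i) ≤ y.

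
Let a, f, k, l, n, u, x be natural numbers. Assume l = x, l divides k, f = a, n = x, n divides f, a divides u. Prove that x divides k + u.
From l = x and l divides k, x divides k. Because n = x and n divides f, x divides f. Since f = a, x divides a. a divides u, so x divides u. Since x divides k, x divides k + u.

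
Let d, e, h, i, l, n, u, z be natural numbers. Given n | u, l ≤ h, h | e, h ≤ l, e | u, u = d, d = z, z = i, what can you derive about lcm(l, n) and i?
lcm(l, n) | i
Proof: Since u = d and d = z, u = z. From z = i, u = i. h ≤ l and l ≤ h, so h = l. h | e and e | u, thus h | u. h = l, so l | u. n | u, so lcm(l, n) | u. From u = i, lcm(l, n) | i.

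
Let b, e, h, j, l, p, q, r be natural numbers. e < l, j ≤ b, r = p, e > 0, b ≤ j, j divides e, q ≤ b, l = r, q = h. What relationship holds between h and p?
h < p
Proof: Since q = h and q ≤ b, h ≤ b. j ≤ b and b ≤ j, thus j = b. j divides e and e > 0, so j ≤ e. l = r and r = p, therefore l = p. Since e < l, e < p. j ≤ e, so j < p. j = b, so b < p. h ≤ b, so h < p.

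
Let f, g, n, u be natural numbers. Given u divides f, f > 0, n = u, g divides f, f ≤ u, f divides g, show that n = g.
u divides f and f > 0, therefore u ≤ f. From f ≤ u, u = f. Since n = u, n = f. f divides g and g divides f, so f = g. Since n = f, n = g.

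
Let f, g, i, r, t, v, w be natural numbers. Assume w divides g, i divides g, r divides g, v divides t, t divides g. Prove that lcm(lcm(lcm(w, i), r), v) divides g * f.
w divides g and i divides g, hence lcm(w, i) divides g. Since r divides g, lcm(lcm(w, i), r) divides g. From v divides t and t divides g, v divides g. Since lcm(lcm(w, i), r) divides g, lcm(lcm(lcm(w, i), r), v) divides g. Then lcm(lcm(lcm(w, i), r), v) divides g * f.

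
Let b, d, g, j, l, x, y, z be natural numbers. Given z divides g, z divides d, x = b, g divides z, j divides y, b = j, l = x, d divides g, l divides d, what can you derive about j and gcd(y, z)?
j divides gcd(y, z)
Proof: x = b and b = j, hence x = j. g divides z and z divides g, so g = z. d divides g, so d divides z. z divides d, so d = z. Because l = x and l divides d, x divides d. Since d = z, x divides z. Since x = j, j divides z. Because j divides y, j divides gcd(y, z).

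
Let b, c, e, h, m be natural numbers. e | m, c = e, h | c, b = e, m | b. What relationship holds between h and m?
h | m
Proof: b = e and m | b, thus m | e. Since e | m, e = m. From c = e, c = m. h | c, so h | m.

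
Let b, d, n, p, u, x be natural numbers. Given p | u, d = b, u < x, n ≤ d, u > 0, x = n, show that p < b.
From p | u and u > 0, p ≤ u. x = n and u < x, so u < n. Since p ≤ u, p < n. d = b and n ≤ d, thus n ≤ b. Since p < n, p < b.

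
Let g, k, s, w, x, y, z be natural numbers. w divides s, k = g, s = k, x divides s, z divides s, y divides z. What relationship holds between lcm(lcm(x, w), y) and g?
lcm(lcm(x, w), y) divides g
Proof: s = k and k = g, thus s = g. x divides s and w divides s, so lcm(x, w) divides s. y divides z and z divides s, therefore y divides s. Since lcm(x, w) divides s, lcm(lcm(x, w), y) divides s. From s = g, lcm(lcm(x, w), y) divides g.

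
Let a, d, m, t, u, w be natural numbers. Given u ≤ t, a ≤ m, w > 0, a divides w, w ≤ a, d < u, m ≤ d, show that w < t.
a divides w and w > 0, hence a ≤ w. w ≤ a, so a = w. Because m ≤ d and d < u, m < u. From u ≤ t, m < t. a ≤ m, so a < t. Since a = w, w < t.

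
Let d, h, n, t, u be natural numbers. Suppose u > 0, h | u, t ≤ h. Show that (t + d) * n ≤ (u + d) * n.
From h | u and u > 0, h ≤ u. t ≤ h, so t ≤ u. Then t + d ≤ u + d. Then (t + d) * n ≤ (u + d) * n.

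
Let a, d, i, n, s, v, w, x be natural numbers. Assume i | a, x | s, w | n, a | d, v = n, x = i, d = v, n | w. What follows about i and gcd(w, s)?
i | gcd(w, s)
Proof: Because n | w and w | n, n = w. Because v = n, v = w. d = v and a | d, therefore a | v. v = w, so a | w. Since i | a, i | w. x = i and x | s, therefore i | s. Since i | w, i | gcd(w, s).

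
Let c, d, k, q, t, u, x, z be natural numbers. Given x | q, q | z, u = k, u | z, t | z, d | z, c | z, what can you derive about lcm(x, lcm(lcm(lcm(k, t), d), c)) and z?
lcm(x, lcm(lcm(lcm(k, t), d), c)) | z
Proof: Since x | q and q | z, x | z. Since u = k and u | z, k | z. Since t | z, lcm(k, t) | z. d | z, so lcm(lcm(k, t), d) | z. Since c | z, lcm(lcm(lcm(k, t), d), c) | z. Since x | z, lcm(x, lcm(lcm(lcm(k, t), d), c)) | z.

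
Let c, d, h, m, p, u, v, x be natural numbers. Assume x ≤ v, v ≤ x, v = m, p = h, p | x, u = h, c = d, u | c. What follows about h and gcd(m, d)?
h | gcd(m, d)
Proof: x ≤ v and v ≤ x, therefore x = v. From v = m, x = m. From p = h and p | x, h | x. Since x = m, h | m. c = d and u | c, so u | d. Since u = h, h | d. h | m, so h | gcd(m, d).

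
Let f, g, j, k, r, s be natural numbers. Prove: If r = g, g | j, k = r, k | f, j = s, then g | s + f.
j = s and g | j, therefore g | s. k = r and r = g, thus k = g. Since k | f, g | f. g | s, so g | s + f.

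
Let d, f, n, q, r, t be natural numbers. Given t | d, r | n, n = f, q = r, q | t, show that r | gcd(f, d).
n = f and r | n, thus r | f. q = r and q | t, so r | t. t | d, so r | d. Since r | f, r | gcd(f, d).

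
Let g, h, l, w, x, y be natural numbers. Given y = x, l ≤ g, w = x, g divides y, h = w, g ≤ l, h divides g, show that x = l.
h = w and w = x, thus h = x. h divides g, so x divides g. Since y = x and g divides y, g divides x. Since x divides g, x = g. g ≤ l and l ≤ g, thus g = l. Since x = g, x = l.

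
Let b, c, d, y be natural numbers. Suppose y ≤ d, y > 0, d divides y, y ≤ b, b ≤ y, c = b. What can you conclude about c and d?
c = d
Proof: Since b ≤ y and y ≤ b, b = y. Since c = b, c = y. From d divides y and y > 0, d ≤ y. y ≤ d, so y = d. Since c = y, c = d.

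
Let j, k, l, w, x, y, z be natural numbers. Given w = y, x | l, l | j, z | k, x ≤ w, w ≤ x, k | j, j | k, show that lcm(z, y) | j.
From k | j and j | k, k = j. z | k, so z | j. Because x ≤ w and w ≤ x, x = w. w = y, so x = y. Since x | l and l | j, x | j. x = y, so y | j. Since z | j, lcm(z, y) | j.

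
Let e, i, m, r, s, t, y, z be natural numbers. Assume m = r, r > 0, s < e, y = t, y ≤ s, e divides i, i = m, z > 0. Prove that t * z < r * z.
i = m and m = r, hence i = r. Since e divides i, e divides r. Since r > 0, e ≤ r. Since s < e, s < r. y ≤ s, so y < r. Since y = t, t < r. Using z > 0, by multiplying by a positive, t * z < r * z.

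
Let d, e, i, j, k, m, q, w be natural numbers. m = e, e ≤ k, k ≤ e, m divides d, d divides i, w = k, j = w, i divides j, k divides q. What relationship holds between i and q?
i divides q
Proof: e ≤ k and k ≤ e, so e = k. Since m = e, m = k. Since m divides d and d divides i, m divides i. m = k, so k divides i. j = w and i divides j, so i divides w. Since w = k, i divides k. k divides i, so k = i. Since k divides q, i divides q.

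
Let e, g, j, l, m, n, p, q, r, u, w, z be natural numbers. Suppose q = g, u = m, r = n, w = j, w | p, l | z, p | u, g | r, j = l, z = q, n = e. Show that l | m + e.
From w = j and w | p, j | p. Since j = l, l | p. From u = m and p | u, p | m. l | p, so l | m. z = q and q = g, therefore z = g. Because l | z, l | g. g | r, so l | r. r = n, so l | n. Since n = e, l | e. Since l | m, l | m + e.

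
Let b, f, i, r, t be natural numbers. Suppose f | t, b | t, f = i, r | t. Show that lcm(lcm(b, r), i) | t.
b | t and r | t, so lcm(b, r) | t. Since f = i and f | t, i | t. Since lcm(b, r) | t, lcm(lcm(b, r), i) | t.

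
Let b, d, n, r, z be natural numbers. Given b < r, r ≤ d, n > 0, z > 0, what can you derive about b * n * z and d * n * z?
b * n * z < d * n * z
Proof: Because b < r and r ≤ d, b < d. Since n > 0, b * n < d * n. z > 0, so b * n * z < d * n * z.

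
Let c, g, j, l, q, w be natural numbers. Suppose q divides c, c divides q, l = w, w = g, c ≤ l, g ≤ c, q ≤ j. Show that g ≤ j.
Since q divides c and c divides q, q = c. l = w and w = g, therefore l = g. Since c ≤ l, c ≤ g. Since g ≤ c, c = g. q = c, so q = g. q ≤ j, so g ≤ j.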